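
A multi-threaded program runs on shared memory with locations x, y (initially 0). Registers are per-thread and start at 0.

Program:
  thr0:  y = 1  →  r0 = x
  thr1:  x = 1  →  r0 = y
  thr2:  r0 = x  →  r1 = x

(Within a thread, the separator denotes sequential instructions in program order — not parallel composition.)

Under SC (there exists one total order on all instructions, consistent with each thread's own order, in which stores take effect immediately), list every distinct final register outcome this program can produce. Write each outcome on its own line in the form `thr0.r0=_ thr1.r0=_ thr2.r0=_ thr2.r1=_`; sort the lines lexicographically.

outcome vector order: (thr0.r0,thr1.r0,thr2.r0,thr2.r1)
|SC outcomes| = 9

thr0.r0=0 thr1.r0=1 thr2.r0=0 thr2.r1=0
thr0.r0=0 thr1.r0=1 thr2.r0=0 thr2.r1=1
thr0.r0=0 thr1.r0=1 thr2.r0=1 thr2.r1=1
thr0.r0=1 thr1.r0=0 thr2.r0=0 thr2.r1=0
thr0.r0=1 thr1.r0=0 thr2.r0=0 thr2.r1=1
thr0.r0=1 thr1.r0=0 thr2.r0=1 thr2.r1=1
thr0.r0=1 thr1.r0=1 thr2.r0=0 thr2.r1=0
thr0.r0=1 thr1.r0=1 thr2.r0=0 thr2.r1=1
thr0.r0=1 thr1.r0=1 thr2.r0=1 thr2.r1=1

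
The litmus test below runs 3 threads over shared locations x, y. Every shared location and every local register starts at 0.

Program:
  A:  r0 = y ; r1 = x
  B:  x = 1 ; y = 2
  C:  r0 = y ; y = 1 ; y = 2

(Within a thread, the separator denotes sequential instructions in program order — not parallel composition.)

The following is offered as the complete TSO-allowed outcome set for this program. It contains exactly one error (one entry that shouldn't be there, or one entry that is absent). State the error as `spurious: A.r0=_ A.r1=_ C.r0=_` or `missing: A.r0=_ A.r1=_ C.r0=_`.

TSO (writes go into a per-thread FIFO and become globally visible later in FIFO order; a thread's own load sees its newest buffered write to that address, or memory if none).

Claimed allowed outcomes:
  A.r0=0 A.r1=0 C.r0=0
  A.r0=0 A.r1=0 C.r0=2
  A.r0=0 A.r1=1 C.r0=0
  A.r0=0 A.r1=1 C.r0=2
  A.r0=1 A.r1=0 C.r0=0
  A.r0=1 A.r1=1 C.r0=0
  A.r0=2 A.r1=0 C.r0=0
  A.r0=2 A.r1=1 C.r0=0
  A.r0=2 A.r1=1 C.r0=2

missing: A.r0=1 A.r1=1 C.r0=2

outcome vector order: (A.r0,A.r1,C.r0)
[TSO] allowed = {<0 0 0>, <0 0 2>, <0 1 0>, <0 1 2>, <1 0 0>, <1 1 0>, <1 1 2>, <2 0 0>, <2 1 0>, <2 1 2>}
TSO∖claimed = {<1 1 2>}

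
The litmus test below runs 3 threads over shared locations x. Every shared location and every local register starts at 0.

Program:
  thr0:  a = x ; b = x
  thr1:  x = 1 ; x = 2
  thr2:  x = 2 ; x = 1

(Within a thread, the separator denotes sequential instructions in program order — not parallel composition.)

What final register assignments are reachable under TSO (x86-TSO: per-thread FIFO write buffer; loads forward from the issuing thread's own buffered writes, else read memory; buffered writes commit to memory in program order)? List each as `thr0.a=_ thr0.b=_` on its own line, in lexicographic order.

thr0.a=0 thr0.b=0
thr0.a=0 thr0.b=1
thr0.a=0 thr0.b=2
thr0.a=1 thr0.b=1
thr0.a=1 thr0.b=2
thr0.a=2 thr0.b=1
thr0.a=2 thr0.b=2

outcome vector order: (thr0.a,thr0.b)
|TSO outcomes| = 7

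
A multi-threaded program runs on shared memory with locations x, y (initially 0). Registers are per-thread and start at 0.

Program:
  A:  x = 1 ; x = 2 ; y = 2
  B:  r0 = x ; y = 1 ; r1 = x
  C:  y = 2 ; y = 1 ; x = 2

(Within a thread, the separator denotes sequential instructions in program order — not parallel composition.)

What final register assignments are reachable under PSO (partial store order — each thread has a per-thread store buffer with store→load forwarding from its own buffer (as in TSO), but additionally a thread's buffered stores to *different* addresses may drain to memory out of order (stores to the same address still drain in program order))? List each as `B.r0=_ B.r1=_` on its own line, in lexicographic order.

B.r0=0 B.r1=0
B.r0=0 B.r1=1
B.r0=0 B.r1=2
B.r0=1 B.r1=1
B.r0=1 B.r1=2
B.r0=2 B.r1=1
B.r0=2 B.r1=2

outcome vector order: (B.r0,B.r1)
|PSO outcomes| = 7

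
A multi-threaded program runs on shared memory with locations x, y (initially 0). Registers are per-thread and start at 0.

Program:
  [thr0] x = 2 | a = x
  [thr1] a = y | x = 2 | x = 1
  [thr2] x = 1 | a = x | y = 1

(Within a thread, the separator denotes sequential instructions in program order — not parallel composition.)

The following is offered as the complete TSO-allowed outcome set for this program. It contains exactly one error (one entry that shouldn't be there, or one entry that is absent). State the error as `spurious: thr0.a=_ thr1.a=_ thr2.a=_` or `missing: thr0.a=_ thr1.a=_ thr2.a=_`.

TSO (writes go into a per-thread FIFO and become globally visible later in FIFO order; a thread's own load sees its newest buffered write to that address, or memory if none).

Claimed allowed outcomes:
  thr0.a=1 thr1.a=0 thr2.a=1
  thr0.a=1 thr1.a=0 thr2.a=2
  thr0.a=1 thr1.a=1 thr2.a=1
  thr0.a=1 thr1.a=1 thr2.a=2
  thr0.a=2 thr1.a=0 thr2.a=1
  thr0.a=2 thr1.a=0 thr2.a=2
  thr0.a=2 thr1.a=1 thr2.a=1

missing: thr0.a=2 thr1.a=1 thr2.a=2

outcome vector order: (thr0.a,thr1.a,thr2.a)
under TSO → 101 102 111 112 201 202 211 212
TSO∖claimed = {212}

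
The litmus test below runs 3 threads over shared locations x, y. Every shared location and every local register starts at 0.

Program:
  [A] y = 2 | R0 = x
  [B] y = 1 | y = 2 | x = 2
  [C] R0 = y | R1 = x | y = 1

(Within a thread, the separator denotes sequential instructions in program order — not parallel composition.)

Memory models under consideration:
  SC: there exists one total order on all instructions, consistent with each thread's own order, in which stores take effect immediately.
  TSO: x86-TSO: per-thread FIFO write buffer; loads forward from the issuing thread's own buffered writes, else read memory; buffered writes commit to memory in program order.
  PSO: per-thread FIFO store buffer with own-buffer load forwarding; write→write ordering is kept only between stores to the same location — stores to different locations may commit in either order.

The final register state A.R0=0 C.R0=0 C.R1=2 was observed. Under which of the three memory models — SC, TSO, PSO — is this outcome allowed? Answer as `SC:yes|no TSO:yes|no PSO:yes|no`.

outcome vector order: (A.R0,C.R0,C.R1)
SC (12): 0/0/0 0/0/2 0/1/0 0/1/2 0/2/0 0/2/2 2/0/0 2/0/2 2/1/0 2/1/2 2/2/0 2/2/2
TSO (12): 0/0/0 0/0/2 0/1/0 0/1/2 0/2/0 0/2/2 2/0/0 2/0/2 2/1/0 2/1/2 2/2/0 2/2/2
PSO (12): 0/0/0 0/0/2 0/1/0 0/1/2 0/2/0 0/2/2 2/0/0 2/0/2 2/1/0 2/1/2 2/2/0 2/2/2
target 0/0/2 ∈ {SC,TSO,PSO}

SC:yes TSO:yes PSO:yes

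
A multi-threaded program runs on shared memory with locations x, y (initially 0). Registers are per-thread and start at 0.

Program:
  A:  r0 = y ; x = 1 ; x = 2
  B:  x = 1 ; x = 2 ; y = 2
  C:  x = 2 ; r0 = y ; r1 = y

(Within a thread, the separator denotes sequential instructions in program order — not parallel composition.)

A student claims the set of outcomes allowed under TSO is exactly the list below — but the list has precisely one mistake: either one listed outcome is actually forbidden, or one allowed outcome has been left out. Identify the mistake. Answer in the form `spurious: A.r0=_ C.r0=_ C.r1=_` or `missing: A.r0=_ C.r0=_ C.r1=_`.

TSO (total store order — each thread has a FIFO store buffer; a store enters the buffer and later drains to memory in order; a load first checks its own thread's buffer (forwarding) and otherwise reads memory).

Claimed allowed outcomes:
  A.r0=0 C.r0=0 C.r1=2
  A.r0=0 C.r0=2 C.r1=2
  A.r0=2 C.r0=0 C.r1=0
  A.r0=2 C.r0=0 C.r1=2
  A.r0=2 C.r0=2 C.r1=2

missing: A.r0=0 C.r0=0 C.r1=0

outcome vector order: (A.r0,C.r0,C.r1)
TSO (6): 000; 002; 022; 200; 202; 222
TSO∖claimed = {000}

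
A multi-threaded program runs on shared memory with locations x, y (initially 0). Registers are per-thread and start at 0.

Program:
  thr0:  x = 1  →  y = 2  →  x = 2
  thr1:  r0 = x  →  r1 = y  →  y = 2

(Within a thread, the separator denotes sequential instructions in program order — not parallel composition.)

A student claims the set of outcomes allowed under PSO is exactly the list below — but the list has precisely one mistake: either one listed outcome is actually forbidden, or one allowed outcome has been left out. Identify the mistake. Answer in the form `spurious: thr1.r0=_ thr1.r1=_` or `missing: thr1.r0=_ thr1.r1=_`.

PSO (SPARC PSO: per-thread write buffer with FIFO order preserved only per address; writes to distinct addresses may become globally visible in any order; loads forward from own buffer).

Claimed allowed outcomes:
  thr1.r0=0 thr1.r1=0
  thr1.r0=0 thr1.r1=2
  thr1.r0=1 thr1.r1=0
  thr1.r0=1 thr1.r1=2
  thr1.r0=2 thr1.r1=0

missing: thr1.r0=2 thr1.r1=2

outcome vector order: (thr1.r0,thr1.r1)
PSO: 6 outcomes — {00; 02; 10; 12; 20; 22}
PSO∖claimed = {22}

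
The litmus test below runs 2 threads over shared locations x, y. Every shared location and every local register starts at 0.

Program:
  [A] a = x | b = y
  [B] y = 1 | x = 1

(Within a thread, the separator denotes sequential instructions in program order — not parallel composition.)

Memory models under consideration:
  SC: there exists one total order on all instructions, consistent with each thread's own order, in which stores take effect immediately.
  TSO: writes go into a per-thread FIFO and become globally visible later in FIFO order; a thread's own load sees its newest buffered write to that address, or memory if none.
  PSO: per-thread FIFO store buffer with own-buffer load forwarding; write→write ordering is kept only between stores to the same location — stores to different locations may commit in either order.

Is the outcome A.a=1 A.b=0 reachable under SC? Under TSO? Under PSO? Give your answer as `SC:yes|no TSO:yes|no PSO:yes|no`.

outcome vector order: (A.a,A.b)
SC (3): (0,0), (0,1), (1,1)
TSO (3): (0,0), (0,1), (1,1)
PSO (4): (0,0), (0,1), (1,0), (1,1)
target (1,0) ∈ {PSO}

SC:no TSO:no PSO:yes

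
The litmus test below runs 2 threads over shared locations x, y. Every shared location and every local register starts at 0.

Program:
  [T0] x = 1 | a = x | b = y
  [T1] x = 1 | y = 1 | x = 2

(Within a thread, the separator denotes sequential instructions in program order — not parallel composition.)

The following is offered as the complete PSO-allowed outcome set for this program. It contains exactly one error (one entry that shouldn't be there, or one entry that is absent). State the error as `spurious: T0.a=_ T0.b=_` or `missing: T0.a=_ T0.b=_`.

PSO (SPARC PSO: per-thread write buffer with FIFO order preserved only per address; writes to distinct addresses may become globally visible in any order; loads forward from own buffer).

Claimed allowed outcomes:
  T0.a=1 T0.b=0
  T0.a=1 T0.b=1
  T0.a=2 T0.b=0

missing: T0.a=2 T0.b=1

outcome vector order: (T0.a,T0.b)
[PSO] allowed = {(1,0) (1,1) (2,0) (2,1)}
PSO∖claimed = {(2,1)}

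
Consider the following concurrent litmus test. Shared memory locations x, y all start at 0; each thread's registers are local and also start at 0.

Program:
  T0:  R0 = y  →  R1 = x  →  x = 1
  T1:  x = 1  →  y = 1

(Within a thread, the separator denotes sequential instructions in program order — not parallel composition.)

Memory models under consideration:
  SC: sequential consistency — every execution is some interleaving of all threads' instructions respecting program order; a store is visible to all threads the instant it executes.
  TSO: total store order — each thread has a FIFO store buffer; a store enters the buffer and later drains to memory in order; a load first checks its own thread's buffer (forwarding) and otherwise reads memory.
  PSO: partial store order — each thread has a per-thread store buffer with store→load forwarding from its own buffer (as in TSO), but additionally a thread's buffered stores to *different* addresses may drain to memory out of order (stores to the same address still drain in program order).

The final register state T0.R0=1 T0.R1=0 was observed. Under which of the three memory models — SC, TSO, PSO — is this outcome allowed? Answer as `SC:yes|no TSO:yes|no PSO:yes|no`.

outcome vector order: (T0.R0,T0.R1)
[SC] allowed = {<0 0>; <0 1>; <1 1>}
[TSO] allowed = {<0 0>; <0 1>; <1 1>}
[PSO] allowed = {<0 0>; <0 1>; <1 0>; <1 1>}
target <1 0> ∈ {PSO}

SC:no TSO:no PSO:yes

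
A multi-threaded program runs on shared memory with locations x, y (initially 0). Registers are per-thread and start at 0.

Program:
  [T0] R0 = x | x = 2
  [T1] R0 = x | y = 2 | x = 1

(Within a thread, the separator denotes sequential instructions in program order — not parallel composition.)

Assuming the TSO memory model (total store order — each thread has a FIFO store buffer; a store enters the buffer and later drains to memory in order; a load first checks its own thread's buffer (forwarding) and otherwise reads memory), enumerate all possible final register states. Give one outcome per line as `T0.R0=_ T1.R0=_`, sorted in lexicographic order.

T0.R0=0 T1.R0=0
T0.R0=0 T1.R0=2
T0.R0=1 T1.R0=0

outcome vector order: (T0.R0,T1.R0)
|TSO outcomes| = 3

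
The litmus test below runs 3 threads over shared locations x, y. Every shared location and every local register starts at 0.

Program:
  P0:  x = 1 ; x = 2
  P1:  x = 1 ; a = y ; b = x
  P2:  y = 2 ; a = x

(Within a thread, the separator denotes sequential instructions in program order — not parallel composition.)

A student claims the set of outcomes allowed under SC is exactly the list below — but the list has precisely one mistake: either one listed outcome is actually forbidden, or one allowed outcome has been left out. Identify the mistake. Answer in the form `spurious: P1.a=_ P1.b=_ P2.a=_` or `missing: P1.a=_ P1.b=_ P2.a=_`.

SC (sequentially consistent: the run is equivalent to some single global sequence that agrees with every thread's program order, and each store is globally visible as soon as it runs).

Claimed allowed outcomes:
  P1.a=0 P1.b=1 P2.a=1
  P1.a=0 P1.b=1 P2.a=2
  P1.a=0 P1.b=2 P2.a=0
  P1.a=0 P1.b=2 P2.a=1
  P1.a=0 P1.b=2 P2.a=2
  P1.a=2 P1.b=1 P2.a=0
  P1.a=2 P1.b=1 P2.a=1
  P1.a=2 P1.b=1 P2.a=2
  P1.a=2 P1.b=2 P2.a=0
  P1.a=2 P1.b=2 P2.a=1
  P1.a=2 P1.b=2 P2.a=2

outcome vector order: (P1.a,P1.b,P2.a)
SC: 10 outcomes — {(0,1,1), (0,1,2), (0,2,1), (0,2,2), (2,1,0), (2,1,1), (2,1,2), (2,2,0), (2,2,1), (2,2,2)}
claimed∖SC = {(0,2,0)}

spurious: P1.a=0 P1.b=2 P2.a=0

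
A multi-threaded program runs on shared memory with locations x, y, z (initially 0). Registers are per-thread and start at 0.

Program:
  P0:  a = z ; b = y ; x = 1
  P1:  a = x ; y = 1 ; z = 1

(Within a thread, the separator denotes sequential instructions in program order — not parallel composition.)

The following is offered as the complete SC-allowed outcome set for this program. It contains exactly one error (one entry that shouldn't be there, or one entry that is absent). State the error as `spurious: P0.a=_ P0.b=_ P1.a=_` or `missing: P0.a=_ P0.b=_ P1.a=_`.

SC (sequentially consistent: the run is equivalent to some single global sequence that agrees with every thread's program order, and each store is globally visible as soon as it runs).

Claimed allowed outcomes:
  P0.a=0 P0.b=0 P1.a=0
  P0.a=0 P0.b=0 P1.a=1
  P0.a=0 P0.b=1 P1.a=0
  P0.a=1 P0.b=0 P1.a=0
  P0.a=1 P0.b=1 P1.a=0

outcome vector order: (P0.a,P0.b,P1.a)
SC (4): 000; 001; 010; 110
claimed∖SC = {100}

spurious: P0.a=1 P0.b=0 P1.a=0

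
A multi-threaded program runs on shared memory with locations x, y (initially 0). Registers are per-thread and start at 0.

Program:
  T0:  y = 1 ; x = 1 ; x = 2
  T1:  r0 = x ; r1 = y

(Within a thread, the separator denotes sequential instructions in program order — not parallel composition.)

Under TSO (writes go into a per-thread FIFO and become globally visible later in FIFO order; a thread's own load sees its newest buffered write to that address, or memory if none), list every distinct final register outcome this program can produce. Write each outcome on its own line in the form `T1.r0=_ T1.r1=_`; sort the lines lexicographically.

T1.r0=0 T1.r1=0
T1.r0=0 T1.r1=1
T1.r0=1 T1.r1=1
T1.r0=2 T1.r1=1

outcome vector order: (T1.r0,T1.r1)
|TSO outcomes| = 4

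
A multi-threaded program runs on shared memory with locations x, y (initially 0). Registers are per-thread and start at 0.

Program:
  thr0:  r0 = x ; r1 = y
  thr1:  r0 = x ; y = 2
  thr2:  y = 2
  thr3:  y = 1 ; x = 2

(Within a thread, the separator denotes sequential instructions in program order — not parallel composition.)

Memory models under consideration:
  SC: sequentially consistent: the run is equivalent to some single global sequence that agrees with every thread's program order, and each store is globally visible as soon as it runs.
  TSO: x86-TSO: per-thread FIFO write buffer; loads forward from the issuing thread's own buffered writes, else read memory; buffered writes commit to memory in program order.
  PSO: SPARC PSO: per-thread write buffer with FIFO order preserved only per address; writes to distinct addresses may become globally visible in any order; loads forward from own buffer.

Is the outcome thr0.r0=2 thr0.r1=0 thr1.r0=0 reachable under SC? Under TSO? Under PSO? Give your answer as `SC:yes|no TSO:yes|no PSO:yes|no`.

outcome vector order: (thr0.r0,thr0.r1,thr1.r0)
[SC] allowed = {000 002 010 012 020 022 210 212 220 222}
[TSO] allowed = {000 002 010 012 020 022 210 212 220 222}
[PSO] allowed = {000 002 010 012 020 022 200 202 210 212 220 222}
target 200 ∈ {PSO}

SC:no TSO:no PSO:yes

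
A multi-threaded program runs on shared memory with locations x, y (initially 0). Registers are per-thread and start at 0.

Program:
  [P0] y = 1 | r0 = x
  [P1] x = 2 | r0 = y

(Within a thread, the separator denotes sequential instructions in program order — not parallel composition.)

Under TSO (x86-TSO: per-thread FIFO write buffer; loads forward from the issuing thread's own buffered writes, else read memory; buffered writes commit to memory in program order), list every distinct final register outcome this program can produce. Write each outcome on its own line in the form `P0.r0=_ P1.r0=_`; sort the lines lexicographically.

outcome vector order: (P0.r0,P1.r0)
|TSO outcomes| = 4

P0.r0=0 P1.r0=0
P0.r0=0 P1.r0=1
P0.r0=2 P1.r0=0
P0.r0=2 P1.r0=1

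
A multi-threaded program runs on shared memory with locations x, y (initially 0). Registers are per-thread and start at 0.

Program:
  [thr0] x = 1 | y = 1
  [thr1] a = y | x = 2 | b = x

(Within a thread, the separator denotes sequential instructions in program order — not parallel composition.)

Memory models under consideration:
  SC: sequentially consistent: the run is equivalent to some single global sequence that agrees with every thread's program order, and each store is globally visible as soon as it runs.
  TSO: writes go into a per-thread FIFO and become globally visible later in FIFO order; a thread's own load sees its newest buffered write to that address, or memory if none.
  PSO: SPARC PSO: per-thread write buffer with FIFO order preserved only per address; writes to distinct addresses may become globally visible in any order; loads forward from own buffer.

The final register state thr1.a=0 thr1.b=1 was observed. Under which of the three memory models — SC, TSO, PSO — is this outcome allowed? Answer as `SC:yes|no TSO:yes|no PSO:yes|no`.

SC:yes TSO:yes PSO:yes

outcome vector order: (thr1.a,thr1.b)
under SC → 01 02 12
under TSO → 01 02 12
under PSO → 01 02 11 12
target 01 ∈ {SC,TSO,PSO}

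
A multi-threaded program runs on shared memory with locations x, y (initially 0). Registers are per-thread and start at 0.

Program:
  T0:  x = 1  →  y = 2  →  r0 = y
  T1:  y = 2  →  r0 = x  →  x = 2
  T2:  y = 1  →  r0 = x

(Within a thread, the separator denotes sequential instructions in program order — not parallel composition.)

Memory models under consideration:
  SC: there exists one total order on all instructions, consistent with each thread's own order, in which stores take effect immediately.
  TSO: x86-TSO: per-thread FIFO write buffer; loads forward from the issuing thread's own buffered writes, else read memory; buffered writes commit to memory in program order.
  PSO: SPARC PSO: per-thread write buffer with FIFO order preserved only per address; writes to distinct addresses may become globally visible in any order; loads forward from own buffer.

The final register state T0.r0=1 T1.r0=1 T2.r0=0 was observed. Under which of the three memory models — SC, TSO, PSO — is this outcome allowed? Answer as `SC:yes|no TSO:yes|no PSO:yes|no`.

SC:no TSO:yes PSO:yes

outcome vector order: (T0.r0,T1.r0,T2.r0)
[SC] allowed = {(1,0,1) (1,0,2) (1,1,1) (1,1,2) (2,0,0) (2,0,1) (2,0,2) (2,1,0) (2,1,1) (2,1,2)}
[TSO] allowed = {(1,0,0) (1,0,1) (1,0,2) (1,1,0) (1,1,1) (1,1,2) (2,0,0) (2,0,1) (2,0,2) (2,1,0) (2,1,1) (2,1,2)}
[PSO] allowed = {(1,0,0) (1,0,1) (1,0,2) (1,1,0) (1,1,1) (1,1,2) (2,0,0) (2,0,1) (2,0,2) (2,1,0) (2,1,1) (2,1,2)}
target (1,1,0) ∈ {TSO,PSO}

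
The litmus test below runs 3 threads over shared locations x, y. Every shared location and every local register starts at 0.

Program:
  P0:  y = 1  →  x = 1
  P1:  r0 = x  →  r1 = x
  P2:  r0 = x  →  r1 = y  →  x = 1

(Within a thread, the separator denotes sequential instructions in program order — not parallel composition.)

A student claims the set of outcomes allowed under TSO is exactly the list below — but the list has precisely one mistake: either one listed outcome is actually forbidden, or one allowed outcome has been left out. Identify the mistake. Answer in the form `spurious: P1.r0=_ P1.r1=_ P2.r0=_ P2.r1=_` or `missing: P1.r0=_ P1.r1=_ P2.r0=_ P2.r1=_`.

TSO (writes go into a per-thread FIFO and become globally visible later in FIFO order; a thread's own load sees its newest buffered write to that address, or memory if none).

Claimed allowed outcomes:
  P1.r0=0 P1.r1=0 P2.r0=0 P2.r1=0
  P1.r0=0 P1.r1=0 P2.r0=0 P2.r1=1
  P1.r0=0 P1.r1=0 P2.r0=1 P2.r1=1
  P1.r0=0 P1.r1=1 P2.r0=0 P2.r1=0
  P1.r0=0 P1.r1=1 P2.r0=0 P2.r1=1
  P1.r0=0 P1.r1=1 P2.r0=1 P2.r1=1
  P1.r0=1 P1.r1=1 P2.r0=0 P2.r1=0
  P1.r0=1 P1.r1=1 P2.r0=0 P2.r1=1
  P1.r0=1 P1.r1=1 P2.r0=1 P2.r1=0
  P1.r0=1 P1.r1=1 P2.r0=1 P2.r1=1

spurious: P1.r0=1 P1.r1=1 P2.r0=1 P2.r1=0

outcome vector order: (P1.r0,P1.r1,P2.r0,P2.r1)
TSO: 9 outcomes — {0/0/0/0; 0/0/0/1; 0/0/1/1; 0/1/0/0; 0/1/0/1; 0/1/1/1; 1/1/0/0; 1/1/0/1; 1/1/1/1}
claimed∖TSO = {1/1/1/0}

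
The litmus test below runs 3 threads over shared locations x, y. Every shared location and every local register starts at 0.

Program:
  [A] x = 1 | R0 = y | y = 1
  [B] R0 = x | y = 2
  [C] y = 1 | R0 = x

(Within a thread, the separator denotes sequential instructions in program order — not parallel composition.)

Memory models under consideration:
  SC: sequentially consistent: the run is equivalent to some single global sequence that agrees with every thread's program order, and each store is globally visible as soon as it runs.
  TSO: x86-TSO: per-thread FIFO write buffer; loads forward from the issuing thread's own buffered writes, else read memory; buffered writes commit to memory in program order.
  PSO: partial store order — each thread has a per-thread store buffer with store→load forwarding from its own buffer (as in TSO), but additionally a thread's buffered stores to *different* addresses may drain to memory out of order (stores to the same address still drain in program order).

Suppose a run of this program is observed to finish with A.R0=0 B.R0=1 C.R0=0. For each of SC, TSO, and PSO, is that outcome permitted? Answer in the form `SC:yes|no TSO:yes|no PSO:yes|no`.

SC:no TSO:yes PSO:yes

outcome vector order: (A.R0,B.R0,C.R0)
SC (10): 0/0/1 0/1/1 1/0/0 1/0/1 1/1/0 1/1/1 2/0/0 2/0/1 2/1/0 2/1/1
TSO (12): 0/0/0 0/0/1 0/1/0 0/1/1 1/0/0 1/0/1 1/1/0 1/1/1 2/0/0 2/0/1 2/1/0 2/1/1
PSO (12): 0/0/0 0/0/1 0/1/0 0/1/1 1/0/0 1/0/1 1/1/0 1/1/1 2/0/0 2/0/1 2/1/0 2/1/1
target 0/1/0 ∈ {TSO,PSO}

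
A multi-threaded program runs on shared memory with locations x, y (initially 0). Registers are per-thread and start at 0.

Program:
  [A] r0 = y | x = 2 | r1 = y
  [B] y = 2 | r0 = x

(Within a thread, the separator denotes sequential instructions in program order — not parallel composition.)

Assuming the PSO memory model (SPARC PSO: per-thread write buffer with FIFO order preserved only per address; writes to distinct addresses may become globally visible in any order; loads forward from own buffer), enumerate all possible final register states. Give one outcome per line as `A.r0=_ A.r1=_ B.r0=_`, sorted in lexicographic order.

outcome vector order: (A.r0,A.r1,B.r0)
|PSO outcomes| = 6

A.r0=0 A.r1=0 B.r0=0
A.r0=0 A.r1=0 B.r0=2
A.r0=0 A.r1=2 B.r0=0
A.r0=0 A.r1=2 B.r0=2
A.r0=2 A.r1=2 B.r0=0
A.r0=2 A.r1=2 B.r0=2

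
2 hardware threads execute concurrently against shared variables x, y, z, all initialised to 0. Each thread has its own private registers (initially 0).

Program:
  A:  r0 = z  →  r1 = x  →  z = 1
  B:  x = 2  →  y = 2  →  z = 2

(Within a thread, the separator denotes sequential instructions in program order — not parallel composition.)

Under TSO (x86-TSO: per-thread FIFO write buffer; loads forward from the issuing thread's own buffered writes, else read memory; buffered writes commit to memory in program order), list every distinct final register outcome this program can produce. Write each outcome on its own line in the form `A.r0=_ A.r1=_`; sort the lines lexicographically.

A.r0=0 A.r1=0
A.r0=0 A.r1=2
A.r0=2 A.r1=2

outcome vector order: (A.r0,A.r1)
|TSO outcomes| = 3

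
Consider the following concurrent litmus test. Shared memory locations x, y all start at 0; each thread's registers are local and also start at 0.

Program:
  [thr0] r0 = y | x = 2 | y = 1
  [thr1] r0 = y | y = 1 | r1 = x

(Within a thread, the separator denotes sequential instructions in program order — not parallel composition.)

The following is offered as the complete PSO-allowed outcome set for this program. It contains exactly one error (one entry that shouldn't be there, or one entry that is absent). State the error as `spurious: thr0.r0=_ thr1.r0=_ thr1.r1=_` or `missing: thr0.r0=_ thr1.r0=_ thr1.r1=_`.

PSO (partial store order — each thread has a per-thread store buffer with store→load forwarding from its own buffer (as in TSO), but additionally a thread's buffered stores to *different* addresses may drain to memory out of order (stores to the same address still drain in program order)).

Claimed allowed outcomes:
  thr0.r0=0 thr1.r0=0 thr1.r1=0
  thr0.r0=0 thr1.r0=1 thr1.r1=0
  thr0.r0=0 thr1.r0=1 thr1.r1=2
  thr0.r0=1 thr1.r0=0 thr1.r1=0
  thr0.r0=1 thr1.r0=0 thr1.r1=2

missing: thr0.r0=0 thr1.r0=0 thr1.r1=2

outcome vector order: (thr0.r0,thr1.r0,thr1.r1)
PSO: 6 outcomes — {<0 0 0>, <0 0 2>, <0 1 0>, <0 1 2>, <1 0 0>, <1 0 2>}
PSO∖claimed = {<0 0 2>}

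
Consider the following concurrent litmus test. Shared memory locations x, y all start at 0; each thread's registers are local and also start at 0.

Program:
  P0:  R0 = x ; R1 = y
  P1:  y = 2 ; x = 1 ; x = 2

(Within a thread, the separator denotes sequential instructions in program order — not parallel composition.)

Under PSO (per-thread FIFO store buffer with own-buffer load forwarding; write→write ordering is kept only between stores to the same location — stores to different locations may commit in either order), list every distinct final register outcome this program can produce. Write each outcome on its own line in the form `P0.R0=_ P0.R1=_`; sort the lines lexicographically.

P0.R0=0 P0.R1=0
P0.R0=0 P0.R1=2
P0.R0=1 P0.R1=0
P0.R0=1 P0.R1=2
P0.R0=2 P0.R1=0
P0.R0=2 P0.R1=2

outcome vector order: (P0.R0,P0.R1)
|PSO outcomes| = 6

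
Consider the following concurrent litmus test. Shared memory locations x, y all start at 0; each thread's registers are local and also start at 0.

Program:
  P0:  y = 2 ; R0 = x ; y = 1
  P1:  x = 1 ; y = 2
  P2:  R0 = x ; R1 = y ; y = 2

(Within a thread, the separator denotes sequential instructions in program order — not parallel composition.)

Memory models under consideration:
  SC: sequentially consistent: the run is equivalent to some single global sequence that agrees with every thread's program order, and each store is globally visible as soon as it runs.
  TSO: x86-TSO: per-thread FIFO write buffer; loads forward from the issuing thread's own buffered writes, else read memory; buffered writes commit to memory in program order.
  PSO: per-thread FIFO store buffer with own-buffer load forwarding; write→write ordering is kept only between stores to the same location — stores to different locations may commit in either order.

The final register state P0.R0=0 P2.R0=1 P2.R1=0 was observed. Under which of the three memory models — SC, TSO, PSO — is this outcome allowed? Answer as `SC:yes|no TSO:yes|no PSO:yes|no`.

SC:no TSO:yes PSO:yes

outcome vector order: (P0.R0,P2.R0,P2.R1)
under SC → 000, 001, 002, 011, 012, 100, 101, 102, 110, 111, 112
under TSO → 000, 001, 002, 010, 011, 012, 100, 101, 102, 110, 111, 112
under PSO → 000, 001, 002, 010, 011, 012, 100, 101, 102, 110, 111, 112
target 010 ∈ {TSO,PSO}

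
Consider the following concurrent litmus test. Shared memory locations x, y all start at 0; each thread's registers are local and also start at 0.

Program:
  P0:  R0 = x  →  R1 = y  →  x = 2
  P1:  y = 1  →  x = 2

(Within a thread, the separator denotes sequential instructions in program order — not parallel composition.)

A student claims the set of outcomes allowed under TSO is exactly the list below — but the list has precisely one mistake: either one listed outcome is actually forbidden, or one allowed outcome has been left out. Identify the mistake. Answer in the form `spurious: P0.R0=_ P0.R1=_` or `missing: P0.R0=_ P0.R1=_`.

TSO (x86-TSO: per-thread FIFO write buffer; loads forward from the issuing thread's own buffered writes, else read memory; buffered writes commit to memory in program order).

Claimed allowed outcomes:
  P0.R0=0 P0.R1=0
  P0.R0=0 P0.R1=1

missing: P0.R0=2 P0.R1=1

outcome vector order: (P0.R0,P0.R1)
[TSO] allowed = {(0,0); (0,1); (2,1)}
TSO∖claimed = {(2,1)}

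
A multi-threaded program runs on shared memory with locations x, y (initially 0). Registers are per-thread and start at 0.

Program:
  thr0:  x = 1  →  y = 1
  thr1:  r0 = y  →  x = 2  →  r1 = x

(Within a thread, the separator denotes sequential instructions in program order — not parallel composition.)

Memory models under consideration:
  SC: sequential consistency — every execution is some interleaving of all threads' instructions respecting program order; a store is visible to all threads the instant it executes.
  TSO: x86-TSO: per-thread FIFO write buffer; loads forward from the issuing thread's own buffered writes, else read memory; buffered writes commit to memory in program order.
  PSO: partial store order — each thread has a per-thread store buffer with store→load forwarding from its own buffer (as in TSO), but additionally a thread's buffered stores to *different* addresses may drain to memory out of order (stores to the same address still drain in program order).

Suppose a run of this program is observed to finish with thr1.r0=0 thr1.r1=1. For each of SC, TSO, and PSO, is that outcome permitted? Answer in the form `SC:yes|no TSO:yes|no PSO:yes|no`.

outcome vector order: (thr1.r0,thr1.r1)
SC: 3 outcomes — {0/1 0/2 1/2}
TSO: 3 outcomes — {0/1 0/2 1/2}
PSO: 4 outcomes — {0/1 0/2 1/1 1/2}
target 0/1 ∈ {SC,TSO,PSO}

SC:yes TSO:yes PSO:yes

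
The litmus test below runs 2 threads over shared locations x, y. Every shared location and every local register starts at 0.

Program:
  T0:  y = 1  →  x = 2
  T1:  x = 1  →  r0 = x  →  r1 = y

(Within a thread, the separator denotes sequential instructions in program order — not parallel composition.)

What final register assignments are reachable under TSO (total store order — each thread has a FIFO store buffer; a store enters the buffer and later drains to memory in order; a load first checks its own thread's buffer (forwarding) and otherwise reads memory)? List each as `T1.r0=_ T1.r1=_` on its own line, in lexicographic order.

T1.r0=1 T1.r1=0
T1.r0=1 T1.r1=1
T1.r0=2 T1.r1=1

outcome vector order: (T1.r0,T1.r1)
|TSO outcomes| = 3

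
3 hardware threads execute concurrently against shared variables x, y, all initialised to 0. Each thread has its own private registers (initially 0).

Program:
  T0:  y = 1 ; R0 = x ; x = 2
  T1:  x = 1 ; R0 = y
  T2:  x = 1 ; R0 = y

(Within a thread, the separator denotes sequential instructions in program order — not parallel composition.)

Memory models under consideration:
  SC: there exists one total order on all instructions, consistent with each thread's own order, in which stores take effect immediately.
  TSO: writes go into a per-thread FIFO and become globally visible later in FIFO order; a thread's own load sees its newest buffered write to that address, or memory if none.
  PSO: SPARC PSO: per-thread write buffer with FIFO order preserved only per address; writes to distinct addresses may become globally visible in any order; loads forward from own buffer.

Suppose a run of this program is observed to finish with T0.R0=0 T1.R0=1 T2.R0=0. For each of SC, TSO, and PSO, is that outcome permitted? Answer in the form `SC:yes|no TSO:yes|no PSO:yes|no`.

SC:no TSO:yes PSO:yes

outcome vector order: (T0.R0,T1.R0,T2.R0)
SC (5): 011; 100; 101; 110; 111
TSO (8): 000; 001; 010; 011; 100; 101; 110; 111
PSO (8): 000; 001; 010; 011; 100; 101; 110; 111
target 010 ∈ {TSO,PSO}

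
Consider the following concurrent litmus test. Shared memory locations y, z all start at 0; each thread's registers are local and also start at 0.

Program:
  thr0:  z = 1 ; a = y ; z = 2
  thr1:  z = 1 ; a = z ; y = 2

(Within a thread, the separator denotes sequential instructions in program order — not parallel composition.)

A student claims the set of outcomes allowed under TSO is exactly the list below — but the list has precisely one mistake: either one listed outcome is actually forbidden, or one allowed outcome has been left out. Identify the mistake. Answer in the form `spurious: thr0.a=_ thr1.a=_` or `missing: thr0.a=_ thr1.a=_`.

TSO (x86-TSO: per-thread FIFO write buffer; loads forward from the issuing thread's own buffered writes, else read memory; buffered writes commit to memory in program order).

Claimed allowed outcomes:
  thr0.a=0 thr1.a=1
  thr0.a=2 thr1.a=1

missing: thr0.a=0 thr1.a=2

outcome vector order: (thr0.a,thr1.a)
[TSO] allowed = {<0 1>, <0 2>, <2 1>}
TSO∖claimed = {<0 2>}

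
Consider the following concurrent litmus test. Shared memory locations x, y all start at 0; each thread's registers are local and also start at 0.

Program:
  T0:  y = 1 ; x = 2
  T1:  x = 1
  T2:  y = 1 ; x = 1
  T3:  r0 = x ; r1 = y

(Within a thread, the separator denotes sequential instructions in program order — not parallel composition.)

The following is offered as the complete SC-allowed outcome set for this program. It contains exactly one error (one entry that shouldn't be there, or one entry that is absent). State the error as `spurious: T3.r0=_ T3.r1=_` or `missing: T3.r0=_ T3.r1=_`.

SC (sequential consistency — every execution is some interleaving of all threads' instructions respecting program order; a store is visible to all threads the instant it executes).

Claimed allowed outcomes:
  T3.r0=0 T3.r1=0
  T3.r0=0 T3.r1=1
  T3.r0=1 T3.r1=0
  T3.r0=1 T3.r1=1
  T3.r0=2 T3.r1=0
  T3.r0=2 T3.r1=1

spurious: T3.r0=2 T3.r1=0

outcome vector order: (T3.r0,T3.r1)
[SC] allowed = {00, 01, 10, 11, 21}
claimed∖SC = {20}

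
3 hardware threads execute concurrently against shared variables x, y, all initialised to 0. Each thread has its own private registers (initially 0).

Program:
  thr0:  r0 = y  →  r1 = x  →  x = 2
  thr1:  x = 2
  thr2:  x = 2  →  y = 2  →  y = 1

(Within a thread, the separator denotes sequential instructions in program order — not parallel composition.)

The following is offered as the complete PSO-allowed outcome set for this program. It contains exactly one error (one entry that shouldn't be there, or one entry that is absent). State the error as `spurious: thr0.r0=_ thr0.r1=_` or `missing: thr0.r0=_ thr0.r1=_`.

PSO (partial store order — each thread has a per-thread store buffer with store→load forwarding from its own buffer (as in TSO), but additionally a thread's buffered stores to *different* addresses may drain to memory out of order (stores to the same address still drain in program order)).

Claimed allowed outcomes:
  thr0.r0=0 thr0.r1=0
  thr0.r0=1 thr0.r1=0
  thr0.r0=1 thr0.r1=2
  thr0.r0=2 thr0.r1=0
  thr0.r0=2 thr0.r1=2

missing: thr0.r0=0 thr0.r1=2

outcome vector order: (thr0.r0,thr0.r1)
under PSO → 0/0, 0/2, 1/0, 1/2, 2/0, 2/2
PSO∖claimed = {0/2}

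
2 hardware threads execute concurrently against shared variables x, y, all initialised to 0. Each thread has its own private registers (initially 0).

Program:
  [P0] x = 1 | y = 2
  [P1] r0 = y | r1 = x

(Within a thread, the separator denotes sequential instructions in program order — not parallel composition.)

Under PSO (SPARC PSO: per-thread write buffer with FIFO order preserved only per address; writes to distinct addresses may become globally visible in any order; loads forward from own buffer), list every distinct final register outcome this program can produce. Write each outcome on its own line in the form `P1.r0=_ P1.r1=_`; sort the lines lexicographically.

P1.r0=0 P1.r1=0
P1.r0=0 P1.r1=1
P1.r0=2 P1.r1=0
P1.r0=2 P1.r1=1

outcome vector order: (P1.r0,P1.r1)
|PSO outcomes| = 4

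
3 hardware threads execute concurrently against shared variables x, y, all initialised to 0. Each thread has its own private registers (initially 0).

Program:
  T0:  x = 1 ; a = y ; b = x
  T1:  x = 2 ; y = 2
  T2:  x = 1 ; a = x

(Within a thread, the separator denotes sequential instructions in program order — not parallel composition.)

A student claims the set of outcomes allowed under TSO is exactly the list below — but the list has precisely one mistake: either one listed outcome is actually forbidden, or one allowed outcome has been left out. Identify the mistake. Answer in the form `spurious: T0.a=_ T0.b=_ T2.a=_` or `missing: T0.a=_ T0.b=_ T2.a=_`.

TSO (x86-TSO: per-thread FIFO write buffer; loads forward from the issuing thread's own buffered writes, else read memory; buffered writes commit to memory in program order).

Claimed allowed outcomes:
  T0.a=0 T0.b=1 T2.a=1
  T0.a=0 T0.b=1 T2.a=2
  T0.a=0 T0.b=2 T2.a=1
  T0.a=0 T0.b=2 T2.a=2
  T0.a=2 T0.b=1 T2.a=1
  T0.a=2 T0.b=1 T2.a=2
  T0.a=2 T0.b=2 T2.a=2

missing: T0.a=2 T0.b=2 T2.a=1

outcome vector order: (T0.a,T0.b,T2.a)
TSO (8): <0 1 1>, <0 1 2>, <0 2 1>, <0 2 2>, <2 1 1>, <2 1 2>, <2 2 1>, <2 2 2>
TSO∖claimed = {<2 2 1>}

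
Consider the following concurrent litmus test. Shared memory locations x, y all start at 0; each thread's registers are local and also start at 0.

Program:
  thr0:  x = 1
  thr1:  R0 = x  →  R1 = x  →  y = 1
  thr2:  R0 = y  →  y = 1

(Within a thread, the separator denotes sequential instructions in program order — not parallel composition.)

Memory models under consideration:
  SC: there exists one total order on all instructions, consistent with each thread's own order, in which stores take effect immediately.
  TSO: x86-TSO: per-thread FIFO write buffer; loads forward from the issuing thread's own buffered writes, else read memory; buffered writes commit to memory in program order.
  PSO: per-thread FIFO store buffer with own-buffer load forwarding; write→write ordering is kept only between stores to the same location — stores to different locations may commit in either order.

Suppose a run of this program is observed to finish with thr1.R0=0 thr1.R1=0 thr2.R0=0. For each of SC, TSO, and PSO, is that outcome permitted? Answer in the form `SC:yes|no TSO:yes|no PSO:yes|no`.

SC:yes TSO:yes PSO:yes

outcome vector order: (thr1.R0,thr1.R1,thr2.R0)
SC (6): 0/0/0, 0/0/1, 0/1/0, 0/1/1, 1/1/0, 1/1/1
TSO (6): 0/0/0, 0/0/1, 0/1/0, 0/1/1, 1/1/0, 1/1/1
PSO (6): 0/0/0, 0/0/1, 0/1/0, 0/1/1, 1/1/0, 1/1/1
target 0/0/0 ∈ {SC,TSO,PSO}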